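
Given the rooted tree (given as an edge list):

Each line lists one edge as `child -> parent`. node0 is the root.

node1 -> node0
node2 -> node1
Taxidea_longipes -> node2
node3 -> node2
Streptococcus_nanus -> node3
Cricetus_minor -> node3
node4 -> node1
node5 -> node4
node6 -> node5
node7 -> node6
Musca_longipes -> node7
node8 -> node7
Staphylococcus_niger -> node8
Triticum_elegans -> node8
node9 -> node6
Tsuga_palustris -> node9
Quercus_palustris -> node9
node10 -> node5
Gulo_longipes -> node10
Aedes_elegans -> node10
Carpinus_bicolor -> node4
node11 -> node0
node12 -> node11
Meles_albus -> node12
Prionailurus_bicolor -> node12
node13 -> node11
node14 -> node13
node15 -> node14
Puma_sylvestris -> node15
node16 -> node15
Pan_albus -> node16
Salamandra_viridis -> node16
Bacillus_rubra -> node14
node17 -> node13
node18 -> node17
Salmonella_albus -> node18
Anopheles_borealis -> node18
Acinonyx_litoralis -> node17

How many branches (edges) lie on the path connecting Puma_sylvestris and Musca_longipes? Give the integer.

The MRCA of Puma_sylvestris and Musca_longipes is the root of the tree.
From Puma_sylvestris up to that node: 5 branches. From Musca_longipes up to the same node: 6 branches. Total: 5 + 6 = 11.

11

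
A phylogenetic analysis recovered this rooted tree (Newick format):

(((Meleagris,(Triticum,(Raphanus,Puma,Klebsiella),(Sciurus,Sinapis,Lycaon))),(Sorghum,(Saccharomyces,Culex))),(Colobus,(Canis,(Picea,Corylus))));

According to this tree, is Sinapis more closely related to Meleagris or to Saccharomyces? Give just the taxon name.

Meleagris

The MRCA of Sinapis and Meleagris subtends (Meleagris,(Triticum,(Raphanus,Puma,Klebsiella),(Sciurus,Sinapis,Lycaon))) (8 taxa).
The MRCA of Sinapis and Saccharomyces subtends ((Meleagris,(Triticum,(Raphanus,Puma,Klebsiella),(Sciurus,Sinapis,Lycaon))),(Sorghum,(Saccharomyces,Culex))) (11 taxa).
The first is nested inside the second, so Sinapis shares a more recent common ancestor with Meleagris.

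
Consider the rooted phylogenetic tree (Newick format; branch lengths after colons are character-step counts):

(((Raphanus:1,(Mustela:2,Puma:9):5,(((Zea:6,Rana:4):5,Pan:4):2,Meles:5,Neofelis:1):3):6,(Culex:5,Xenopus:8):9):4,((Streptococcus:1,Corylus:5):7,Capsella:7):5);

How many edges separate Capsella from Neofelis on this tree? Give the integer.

6

The MRCA of Capsella and Neofelis is the root of the tree.
From Capsella up to that node: 2 branches. From Neofelis up to the same node: 4 branches. Total: 2 + 4 = 6.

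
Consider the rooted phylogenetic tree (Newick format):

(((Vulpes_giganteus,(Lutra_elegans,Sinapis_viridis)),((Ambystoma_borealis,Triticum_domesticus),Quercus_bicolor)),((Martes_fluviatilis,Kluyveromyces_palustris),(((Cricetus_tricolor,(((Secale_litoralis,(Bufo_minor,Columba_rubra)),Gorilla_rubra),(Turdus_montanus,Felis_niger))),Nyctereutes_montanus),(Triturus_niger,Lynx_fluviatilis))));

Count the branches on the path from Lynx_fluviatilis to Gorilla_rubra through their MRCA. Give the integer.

The MRCA of Lynx_fluviatilis and Gorilla_rubra is the node subtending (((Cricetus_tricolor,(((Secale_litoralis,(Bufo_minor,Columba_rubra)),Gorilla_rubra),(Turdus_montanus,Felis_niger))),Nyctereutes_montanus),(Triturus_niger,Lynx_fluviatilis)).
From Lynx_fluviatilis up to that node: 2 branches. From Gorilla_rubra up to the same node: 5 branches. Total: 2 + 5 = 7.

7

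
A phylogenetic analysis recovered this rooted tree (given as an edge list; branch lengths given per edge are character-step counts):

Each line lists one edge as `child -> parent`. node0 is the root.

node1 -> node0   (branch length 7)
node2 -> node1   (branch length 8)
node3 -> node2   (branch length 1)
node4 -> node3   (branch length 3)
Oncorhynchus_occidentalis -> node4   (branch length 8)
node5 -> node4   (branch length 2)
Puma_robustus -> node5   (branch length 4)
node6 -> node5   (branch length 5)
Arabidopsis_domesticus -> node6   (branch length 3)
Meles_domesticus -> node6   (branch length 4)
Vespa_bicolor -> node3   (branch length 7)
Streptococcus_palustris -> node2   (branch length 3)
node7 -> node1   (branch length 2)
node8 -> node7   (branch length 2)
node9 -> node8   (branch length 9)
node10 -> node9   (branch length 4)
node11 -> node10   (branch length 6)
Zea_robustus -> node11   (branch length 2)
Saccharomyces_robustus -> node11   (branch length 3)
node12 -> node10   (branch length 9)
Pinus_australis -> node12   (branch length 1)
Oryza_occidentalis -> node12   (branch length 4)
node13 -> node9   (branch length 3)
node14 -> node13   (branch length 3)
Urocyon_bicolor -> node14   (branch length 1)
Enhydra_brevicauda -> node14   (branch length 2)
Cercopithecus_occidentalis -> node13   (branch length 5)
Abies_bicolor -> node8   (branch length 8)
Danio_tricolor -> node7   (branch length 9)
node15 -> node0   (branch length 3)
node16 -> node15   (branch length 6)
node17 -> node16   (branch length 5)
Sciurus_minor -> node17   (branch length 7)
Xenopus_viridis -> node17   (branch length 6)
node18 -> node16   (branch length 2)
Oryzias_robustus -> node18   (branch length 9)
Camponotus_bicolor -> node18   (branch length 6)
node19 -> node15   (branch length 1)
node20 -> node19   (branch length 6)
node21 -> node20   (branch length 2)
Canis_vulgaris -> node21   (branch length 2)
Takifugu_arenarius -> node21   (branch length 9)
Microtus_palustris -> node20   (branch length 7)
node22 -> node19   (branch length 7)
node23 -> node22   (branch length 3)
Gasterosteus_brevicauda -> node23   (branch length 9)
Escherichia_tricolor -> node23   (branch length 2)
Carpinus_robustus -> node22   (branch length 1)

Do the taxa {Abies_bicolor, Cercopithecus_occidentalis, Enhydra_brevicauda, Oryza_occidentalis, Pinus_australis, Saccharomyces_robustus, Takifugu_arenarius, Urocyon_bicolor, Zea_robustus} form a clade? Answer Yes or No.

The MRCA of the listed taxa is the root, so the smallest clade containing them is the whole tree.
That clade also contains Arabidopsis_domesticus, Camponotus_bicolor, Canis_vulgaris, Carpinus_robustus, Danio_tricolor, Escherichia_tricolor, Gasterosteus_brevicauda, Meles_domesticus, Microtus_palustris, Oncorhynchus_occidentalis, Oryzias_robustus, Puma_robustus, Sciurus_minor, Streptococcus_palustris, Vespa_bicolor, Xenopus_viridis, which are not in the proposed group, so the group is not monophyletic.

No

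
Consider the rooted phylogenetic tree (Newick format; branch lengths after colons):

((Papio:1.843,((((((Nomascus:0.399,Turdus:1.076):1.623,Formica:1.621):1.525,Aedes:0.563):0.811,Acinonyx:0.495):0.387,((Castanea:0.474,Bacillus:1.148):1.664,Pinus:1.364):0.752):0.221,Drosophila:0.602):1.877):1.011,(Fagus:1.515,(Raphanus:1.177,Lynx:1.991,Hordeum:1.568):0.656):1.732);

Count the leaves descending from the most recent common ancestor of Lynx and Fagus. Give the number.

4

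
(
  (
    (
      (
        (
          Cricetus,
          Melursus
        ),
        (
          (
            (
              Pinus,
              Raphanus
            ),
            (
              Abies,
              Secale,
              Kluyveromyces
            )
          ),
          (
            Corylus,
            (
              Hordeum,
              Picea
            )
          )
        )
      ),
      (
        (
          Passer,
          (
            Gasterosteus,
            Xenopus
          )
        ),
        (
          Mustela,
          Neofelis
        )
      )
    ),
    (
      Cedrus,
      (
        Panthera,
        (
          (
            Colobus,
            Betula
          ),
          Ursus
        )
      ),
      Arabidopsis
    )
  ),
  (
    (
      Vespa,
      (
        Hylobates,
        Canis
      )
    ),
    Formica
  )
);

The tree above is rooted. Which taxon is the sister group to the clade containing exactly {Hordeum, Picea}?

The clade containing exactly {Hordeum, Picea} attaches to the tree at the node subtending (Corylus,(Hordeum,Picea)).
The other lineage descending from that same node — the sister group — is the single tip Corylus.

Corylus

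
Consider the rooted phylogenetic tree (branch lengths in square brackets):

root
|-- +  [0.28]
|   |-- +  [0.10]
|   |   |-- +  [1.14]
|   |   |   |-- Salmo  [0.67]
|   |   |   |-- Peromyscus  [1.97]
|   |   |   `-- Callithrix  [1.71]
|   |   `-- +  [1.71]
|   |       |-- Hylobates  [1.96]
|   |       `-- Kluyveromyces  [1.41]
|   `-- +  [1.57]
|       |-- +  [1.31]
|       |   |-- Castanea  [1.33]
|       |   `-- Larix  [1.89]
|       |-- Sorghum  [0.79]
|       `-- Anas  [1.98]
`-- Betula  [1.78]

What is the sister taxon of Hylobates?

Hylobates attaches to the tree at the node subtending (Hylobates,Kluyveromyces).
The other lineage descending from that same node — the sister group — is the single tip Kluyveromyces.

Kluyveromyces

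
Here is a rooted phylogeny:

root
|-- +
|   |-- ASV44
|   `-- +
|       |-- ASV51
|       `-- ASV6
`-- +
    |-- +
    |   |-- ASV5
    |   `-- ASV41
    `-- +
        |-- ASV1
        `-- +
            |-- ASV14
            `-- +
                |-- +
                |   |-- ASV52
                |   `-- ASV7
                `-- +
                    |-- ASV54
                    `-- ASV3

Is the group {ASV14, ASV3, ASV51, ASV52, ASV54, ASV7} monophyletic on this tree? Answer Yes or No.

The MRCA of the listed taxa is the root, so the smallest clade containing them is the whole tree.
That clade also contains ASV1, ASV41, ASV44, ASV5, ASV6, which are not in the proposed group, so the group is not monophyletic.

No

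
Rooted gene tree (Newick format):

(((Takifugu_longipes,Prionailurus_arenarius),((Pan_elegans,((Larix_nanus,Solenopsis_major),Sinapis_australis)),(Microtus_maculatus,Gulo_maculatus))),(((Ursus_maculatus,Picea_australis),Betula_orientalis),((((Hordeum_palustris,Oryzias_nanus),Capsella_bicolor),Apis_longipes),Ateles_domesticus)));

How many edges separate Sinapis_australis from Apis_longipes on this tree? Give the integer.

9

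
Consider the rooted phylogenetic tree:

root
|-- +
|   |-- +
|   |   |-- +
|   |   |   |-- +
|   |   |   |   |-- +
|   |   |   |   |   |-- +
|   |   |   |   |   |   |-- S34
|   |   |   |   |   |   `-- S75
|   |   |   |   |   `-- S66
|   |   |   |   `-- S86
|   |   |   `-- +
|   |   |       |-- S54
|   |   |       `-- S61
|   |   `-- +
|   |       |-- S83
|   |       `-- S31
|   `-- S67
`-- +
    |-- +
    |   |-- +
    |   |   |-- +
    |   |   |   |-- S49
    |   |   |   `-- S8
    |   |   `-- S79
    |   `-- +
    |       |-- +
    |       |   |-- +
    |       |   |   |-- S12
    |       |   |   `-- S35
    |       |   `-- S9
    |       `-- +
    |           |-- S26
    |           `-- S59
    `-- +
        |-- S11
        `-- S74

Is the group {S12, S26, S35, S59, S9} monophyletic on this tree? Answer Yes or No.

Yes

The most recent common ancestor of these taxa subtends (((S12,S35),S9),(S26,S59)).
That clade has exactly 5 tips — every listed taxon and nothing else — so the group is monophyletic.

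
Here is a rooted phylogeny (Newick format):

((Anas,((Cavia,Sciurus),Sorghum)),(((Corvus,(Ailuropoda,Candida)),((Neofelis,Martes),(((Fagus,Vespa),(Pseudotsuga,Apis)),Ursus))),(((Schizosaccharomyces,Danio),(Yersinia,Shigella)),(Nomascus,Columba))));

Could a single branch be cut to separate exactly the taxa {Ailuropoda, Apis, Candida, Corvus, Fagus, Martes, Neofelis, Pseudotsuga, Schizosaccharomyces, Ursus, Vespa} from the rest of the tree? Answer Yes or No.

The MRCA of the listed taxa subtends (((Corvus,(Ailuropoda,Candida)),((Neofelis,Martes),(((Fagus,Vespa),(Pseudotsuga,Apis)),Ursus))),(((Schizosaccharomyces,Danio),(Yersinia,Shigella)),(Nomascus,Columba))).
That clade also contains Columba, Danio, Nomascus, Shigella, Yersinia, which are not in the proposed group, so the group is not monophyletic.

No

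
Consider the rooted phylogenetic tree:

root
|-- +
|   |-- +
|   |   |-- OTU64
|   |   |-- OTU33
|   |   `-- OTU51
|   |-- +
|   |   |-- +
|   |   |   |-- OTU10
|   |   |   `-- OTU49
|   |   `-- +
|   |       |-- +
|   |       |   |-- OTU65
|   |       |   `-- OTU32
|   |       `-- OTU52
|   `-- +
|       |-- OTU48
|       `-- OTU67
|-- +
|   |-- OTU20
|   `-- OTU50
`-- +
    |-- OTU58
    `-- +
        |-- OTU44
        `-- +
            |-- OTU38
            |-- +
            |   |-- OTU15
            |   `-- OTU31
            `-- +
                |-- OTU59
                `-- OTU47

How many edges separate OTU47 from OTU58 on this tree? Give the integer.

5

The MRCA of OTU47 and OTU58 is the node subtending (OTU58,(OTU44,(OTU38,(OTU15,OTU31),(OTU59,OTU47)))).
From OTU47 up to that node: 4 branches. From OTU58 up to the same node: 1 branch. Total: 4 + 1 = 5.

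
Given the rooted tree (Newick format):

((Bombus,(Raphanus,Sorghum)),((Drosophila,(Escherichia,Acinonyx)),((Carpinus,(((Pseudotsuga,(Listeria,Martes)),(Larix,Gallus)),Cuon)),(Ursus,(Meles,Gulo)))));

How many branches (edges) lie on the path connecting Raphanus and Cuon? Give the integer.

8

The MRCA of Raphanus and Cuon is the root of the tree.
From Raphanus up to that node: 3 branches. From Cuon up to the same node: 5 branches. Total: 3 + 5 = 8.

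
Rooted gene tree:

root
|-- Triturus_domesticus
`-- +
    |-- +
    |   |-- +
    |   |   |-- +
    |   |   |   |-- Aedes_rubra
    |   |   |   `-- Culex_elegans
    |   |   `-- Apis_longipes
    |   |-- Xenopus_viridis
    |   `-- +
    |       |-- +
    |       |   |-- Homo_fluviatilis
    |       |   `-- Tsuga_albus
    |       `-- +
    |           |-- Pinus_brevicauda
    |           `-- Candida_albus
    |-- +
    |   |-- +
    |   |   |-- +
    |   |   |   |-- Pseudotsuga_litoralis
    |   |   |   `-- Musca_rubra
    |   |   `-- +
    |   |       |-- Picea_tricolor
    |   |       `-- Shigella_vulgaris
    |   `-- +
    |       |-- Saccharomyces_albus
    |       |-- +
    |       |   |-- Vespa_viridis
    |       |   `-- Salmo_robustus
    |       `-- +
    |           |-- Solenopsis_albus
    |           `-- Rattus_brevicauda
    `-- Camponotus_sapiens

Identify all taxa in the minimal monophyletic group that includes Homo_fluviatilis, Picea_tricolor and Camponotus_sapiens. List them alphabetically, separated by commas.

Aedes_rubra, Apis_longipes, Camponotus_sapiens, Candida_albus, Culex_elegans, Homo_fluviatilis, Musca_rubra, Picea_tricolor, Pinus_brevicauda, Pseudotsuga_litoralis, Rattus_brevicauda, Saccharomyces_albus, Salmo_robustus, Shigella_vulgaris, Solenopsis_albus, Tsuga_albus, Vespa_viridis, Xenopus_viridis

Tracing Homo_fluviatilis: it sits inside (Homo_fluviatilis,Tsuga_albus).
Tracing Picea_tricolor: it sits inside (Picea_tricolor,Shigella_vulgaris).
Tracing Camponotus_sapiens: it sits inside ((((Aedes_rubra,Culex_elegans),Apis_longipes),Xenopus_viridis,((Homo_fluviatilis,Tsuga_albus),(Pinus_brevicauda,Candida_albus))),(((Pseudotsuga_litoralis,Musca_rubra),(Picea_tricolor,Shigella_vulgaris)),(Saccharomyces_albus,(Vespa_viridis,Salmo_robustus),(Solenopsis_albus,Rattus_brevicauda))),Camponotus_sapiens).
The smallest clade enclosing all 3 is ((((Aedes_rubra,Culex_elegans),Apis_longipes),Xenopus_viridis,((Homo_fluviatilis,Tsuga_albus),(Pinus_brevicauda,Candida_albus))),(((Pseudotsuga_litoralis,Musca_rubra),(Picea_tricolor,Shigella_vulgaris)),(Saccharomyces_albus,(Vespa_viridis,Salmo_robustus),(Solenopsis_albus,Rattus_brevicauda))),Camponotus_sapiens); the answer is its 18 terminal taxa in alphabetical order.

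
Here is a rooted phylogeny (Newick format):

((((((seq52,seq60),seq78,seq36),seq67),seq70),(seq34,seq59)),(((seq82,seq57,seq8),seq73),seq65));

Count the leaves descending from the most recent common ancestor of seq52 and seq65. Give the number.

The MRCA of seq52 and seq65 is the root, so the clade is the entire tree.
That clade contains 13 terminal taxa: seq34, seq36, seq52, seq57, seq59, seq60, seq65, seq67, seq70, seq73, seq78, seq8, seq82.

13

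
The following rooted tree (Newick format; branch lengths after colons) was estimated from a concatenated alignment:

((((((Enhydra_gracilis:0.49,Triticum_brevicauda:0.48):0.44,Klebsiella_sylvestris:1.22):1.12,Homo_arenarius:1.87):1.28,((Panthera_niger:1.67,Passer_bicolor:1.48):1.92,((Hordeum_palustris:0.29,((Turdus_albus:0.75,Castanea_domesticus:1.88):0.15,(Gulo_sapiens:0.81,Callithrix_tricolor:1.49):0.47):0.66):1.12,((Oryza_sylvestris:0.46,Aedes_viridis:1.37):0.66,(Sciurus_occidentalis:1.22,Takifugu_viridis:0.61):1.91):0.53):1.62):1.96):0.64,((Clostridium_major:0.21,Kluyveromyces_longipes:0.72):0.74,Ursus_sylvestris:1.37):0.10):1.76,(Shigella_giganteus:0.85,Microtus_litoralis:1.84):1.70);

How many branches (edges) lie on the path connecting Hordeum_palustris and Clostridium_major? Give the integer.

The MRCA of Hordeum_palustris and Clostridium_major is the node subtending (((((Enhydra_gracilis,Triticum_brevicauda),Klebsiella_sylvestris),Homo_arenarius),((Panthera_niger,Passer_bicolor),((Hordeum_palustris,((Turdus_albus,Castanea_domesticus),(Gulo_sapiens,Callithrix_tricolor))),((Oryza_sylvestris,Aedes_viridis),(Sciurus_occidentalis,Takifugu_viridis))))),((Clostridium_major,Kluyveromyces_longipes),Ursus_sylvestris)).
From Hordeum_palustris up to that node: 5 branches. From Clostridium_major up to the same node: 3 branches. Total: 5 + 3 = 8.

8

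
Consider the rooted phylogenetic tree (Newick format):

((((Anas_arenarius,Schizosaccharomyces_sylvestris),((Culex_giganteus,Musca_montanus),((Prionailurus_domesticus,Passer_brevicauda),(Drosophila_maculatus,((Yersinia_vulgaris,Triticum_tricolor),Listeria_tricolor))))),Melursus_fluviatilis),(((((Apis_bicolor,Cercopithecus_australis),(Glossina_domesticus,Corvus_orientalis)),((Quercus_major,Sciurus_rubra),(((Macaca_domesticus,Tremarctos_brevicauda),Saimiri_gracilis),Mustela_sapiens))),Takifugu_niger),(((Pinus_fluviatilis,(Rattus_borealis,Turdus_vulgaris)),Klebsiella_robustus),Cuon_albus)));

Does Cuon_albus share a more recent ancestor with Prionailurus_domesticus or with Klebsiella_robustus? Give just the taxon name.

The MRCA of Cuon_albus and Klebsiella_robustus subtends (((Pinus_fluviatilis,(Rattus_borealis,Turdus_vulgaris)),Klebsiella_robustus),Cuon_albus) (5 taxa).
The MRCA of Cuon_albus and Prionailurus_domesticus is the root, subtending the entire tree (27 taxa).
The first is nested inside the second, so Cuon_albus shares a more recent common ancestor with Klebsiella_robustus.

Klebsiella_robustus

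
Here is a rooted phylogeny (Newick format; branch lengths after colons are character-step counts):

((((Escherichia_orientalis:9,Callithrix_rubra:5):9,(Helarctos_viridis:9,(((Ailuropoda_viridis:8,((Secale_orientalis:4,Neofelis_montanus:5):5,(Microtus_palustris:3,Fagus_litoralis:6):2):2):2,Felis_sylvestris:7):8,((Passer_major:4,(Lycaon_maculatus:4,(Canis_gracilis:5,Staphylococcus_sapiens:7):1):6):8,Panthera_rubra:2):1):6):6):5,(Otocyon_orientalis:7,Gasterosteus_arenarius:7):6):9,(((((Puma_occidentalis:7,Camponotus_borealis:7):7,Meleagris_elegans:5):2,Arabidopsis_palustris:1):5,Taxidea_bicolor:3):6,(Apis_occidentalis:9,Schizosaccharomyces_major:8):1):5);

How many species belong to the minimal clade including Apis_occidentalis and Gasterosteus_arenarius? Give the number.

23

The MRCA of Apis_occidentalis and Gasterosteus_arenarius is the root, so the clade is the entire tree.
That clade contains 23 terminal taxa: Ailuropoda_viridis, Apis_occidentalis, Arabidopsis_palustris, Callithrix_rubra, Camponotus_borealis, Canis_gracilis, Escherichia_orientalis, Fagus_litoralis, Felis_sylvestris, Gasterosteus_arenarius, Helarctos_viridis, Lycaon_maculatus, Meleagris_elegans, Microtus_palustris, Neofelis_montanus, Otocyon_orientalis, Panthera_rubra, Passer_major, Puma_occidentalis, Schizosaccharomyces_major, Secale_orientalis, Staphylococcus_sapiens, Taxidea_bicolor.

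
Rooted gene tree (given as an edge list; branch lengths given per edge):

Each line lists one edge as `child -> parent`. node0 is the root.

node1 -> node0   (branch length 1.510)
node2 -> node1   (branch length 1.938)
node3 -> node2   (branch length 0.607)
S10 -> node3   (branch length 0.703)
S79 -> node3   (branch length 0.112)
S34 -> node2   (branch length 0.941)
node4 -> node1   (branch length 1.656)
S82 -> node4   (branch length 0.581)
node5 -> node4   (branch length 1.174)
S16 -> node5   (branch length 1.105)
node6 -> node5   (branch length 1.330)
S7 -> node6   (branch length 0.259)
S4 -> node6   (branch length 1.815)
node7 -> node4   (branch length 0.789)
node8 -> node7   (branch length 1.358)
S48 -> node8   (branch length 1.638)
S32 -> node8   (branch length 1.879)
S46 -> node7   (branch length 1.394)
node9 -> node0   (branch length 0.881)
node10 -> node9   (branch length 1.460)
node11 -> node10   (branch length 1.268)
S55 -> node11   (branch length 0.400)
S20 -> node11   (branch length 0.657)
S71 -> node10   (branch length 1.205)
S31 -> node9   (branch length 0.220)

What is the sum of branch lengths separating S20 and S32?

11.458

The path runs S20 → … → MRCA → … → S32; the MRCA is the root of the tree.
Branch lengths along that path: 0.657 + 1.268 + 1.460 + 0.881 + 1.510 + 1.656 + 0.789 + 1.358 + 1.879 = 11.458.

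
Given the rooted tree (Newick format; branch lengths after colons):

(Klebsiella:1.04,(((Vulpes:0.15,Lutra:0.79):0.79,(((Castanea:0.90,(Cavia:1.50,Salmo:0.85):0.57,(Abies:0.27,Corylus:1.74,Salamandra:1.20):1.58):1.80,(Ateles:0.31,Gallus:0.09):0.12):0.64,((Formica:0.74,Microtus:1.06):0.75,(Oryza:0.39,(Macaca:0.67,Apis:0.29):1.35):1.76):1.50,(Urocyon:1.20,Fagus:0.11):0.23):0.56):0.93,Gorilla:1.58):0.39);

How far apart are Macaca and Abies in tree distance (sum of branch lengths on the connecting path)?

9.57

The path runs Macaca → … → MRCA → … → Abies; the MRCA is the node subtending (((Castanea,(Cavia,Salmo),(Abies,Corylus,Salamandra)),(Ateles,Gallus)),((Formica,Microtus),(Oryza,(Macaca,Apis))),(Urocyon,Fagus)).
Branch lengths along that path: 0.67 + 1.35 + 1.76 + 1.50 + 0.64 + 1.80 + 1.58 + 0.27 = 9.57.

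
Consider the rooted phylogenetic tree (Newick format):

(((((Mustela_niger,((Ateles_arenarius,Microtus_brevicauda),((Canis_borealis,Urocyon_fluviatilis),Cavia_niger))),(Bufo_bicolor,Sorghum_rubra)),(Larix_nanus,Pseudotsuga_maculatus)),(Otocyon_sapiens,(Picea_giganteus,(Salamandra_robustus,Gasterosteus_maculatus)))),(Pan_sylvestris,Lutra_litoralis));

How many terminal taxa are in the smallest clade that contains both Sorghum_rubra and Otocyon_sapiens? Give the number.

The MRCA of Sorghum_rubra and Otocyon_sapiens is the node subtending ((((Mustela_niger,((Ateles_arenarius,Microtus_brevicauda),((Canis_borealis,Urocyon_fluviatilis),Cavia_niger))),(Bufo_bicolor,Sorghum_rubra)),(Larix_nanus,Pseudotsuga_maculatus)),(Otocyon_sapiens,(Picea_giganteus,(Salamandra_robustus,Gasterosteus_maculatus)))).
That clade contains 14 terminal taxa: Ateles_arenarius, Bufo_bicolor, Canis_borealis, Cavia_niger, Gasterosteus_maculatus, Larix_nanus, Microtus_brevicauda, Mustela_niger, Otocyon_sapiens, Picea_giganteus, Pseudotsuga_maculatus, Salamandra_robustus, Sorghum_rubra, Urocyon_fluviatilis.

14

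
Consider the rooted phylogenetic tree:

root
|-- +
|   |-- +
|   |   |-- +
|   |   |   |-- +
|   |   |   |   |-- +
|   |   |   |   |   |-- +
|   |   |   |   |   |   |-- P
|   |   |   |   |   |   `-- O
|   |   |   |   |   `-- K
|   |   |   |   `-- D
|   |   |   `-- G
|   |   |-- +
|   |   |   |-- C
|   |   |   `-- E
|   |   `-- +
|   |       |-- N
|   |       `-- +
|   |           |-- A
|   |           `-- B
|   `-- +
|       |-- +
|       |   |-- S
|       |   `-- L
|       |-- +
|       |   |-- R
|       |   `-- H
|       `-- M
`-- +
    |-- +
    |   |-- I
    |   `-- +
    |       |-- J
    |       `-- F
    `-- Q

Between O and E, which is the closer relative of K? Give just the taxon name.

O

The MRCA of K and O subtends ((P,O),K) (3 taxa).
The MRCA of K and E subtends (((((P,O),K),D),G),(C,E),(N,(A,B))) (10 taxa).
The first is nested inside the second, so K shares a more recent common ancestor with O.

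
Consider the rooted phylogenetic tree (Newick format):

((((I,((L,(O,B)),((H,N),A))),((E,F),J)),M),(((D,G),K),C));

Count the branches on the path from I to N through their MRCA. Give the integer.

The MRCA of I and N is the node subtending (I,((L,(O,B)),((H,N),A))).
From I up to that node: 1 branch. From N up to the same node: 4 branches. Total: 1 + 4 = 5.

5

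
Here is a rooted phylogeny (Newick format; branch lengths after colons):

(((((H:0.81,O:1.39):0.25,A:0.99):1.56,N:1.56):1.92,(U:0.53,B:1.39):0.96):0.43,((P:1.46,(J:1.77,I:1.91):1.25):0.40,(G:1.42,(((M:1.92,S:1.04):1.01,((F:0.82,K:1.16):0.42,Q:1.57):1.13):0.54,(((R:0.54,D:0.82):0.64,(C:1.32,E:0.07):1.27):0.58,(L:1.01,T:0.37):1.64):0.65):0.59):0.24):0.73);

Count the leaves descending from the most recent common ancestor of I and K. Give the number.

The MRCA of I and K is the node subtending ((P,(J,I)),(G,(((M,S),((F,K),Q)),(((R,D),(C,E)),(L,T))))).
That clade contains 15 terminal taxa: C, D, E, F, G, I, J, K, L, M, P, Q, R, S, T.

15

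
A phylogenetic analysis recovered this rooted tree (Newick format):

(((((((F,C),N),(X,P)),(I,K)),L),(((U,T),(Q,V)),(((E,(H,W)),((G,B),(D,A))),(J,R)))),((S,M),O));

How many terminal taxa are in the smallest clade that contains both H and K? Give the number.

The MRCA of H and K is the node subtending ((((((F,C),N),(X,P)),(I,K)),L),(((U,T),(Q,V)),(((E,(H,W)),((G,B),(D,A))),(J,R)))).
That clade contains 21 terminal taxa: A, B, C, D, E, F, G, H, I, J, K, L, N, P, Q, R, T, U, V, W, X.

21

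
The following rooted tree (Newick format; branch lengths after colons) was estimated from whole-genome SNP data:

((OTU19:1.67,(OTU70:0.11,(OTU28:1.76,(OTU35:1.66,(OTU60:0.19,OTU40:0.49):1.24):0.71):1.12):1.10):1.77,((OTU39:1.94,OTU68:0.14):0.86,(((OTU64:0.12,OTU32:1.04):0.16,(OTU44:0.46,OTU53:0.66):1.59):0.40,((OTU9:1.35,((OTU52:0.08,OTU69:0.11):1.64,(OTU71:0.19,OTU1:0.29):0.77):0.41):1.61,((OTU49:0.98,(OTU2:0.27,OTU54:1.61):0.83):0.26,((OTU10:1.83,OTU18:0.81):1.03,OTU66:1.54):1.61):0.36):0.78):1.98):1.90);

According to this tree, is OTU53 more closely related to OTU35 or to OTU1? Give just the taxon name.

The MRCA of OTU53 and OTU1 subtends (((OTU64,OTU32),(OTU44,OTU53)),((OTU9,((OTU52,OTU69),(OTU71,OTU1))),((OTU49,(OTU2,OTU54)),((OTU10,OTU18),OTU66)))) (15 taxa).
The MRCA of OTU53 and OTU35 is the root, subtending the entire tree (23 taxa).
The first is nested inside the second, so OTU53 shares a more recent common ancestor with OTU1.

OTU1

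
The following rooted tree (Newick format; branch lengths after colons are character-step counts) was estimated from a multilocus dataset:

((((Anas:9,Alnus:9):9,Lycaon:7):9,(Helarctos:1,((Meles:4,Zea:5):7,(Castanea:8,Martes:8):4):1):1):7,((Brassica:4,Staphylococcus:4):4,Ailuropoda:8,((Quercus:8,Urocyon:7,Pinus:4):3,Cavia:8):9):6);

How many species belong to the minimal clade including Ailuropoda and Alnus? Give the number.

The MRCA of Ailuropoda and Alnus is the root, so the clade is the entire tree.
That clade contains 15 terminal taxa: Ailuropoda, Alnus, Anas, Brassica, Castanea, Cavia, Helarctos, Lycaon, Martes, Meles, Pinus, Quercus, Staphylococcus, Urocyon, Zea.

15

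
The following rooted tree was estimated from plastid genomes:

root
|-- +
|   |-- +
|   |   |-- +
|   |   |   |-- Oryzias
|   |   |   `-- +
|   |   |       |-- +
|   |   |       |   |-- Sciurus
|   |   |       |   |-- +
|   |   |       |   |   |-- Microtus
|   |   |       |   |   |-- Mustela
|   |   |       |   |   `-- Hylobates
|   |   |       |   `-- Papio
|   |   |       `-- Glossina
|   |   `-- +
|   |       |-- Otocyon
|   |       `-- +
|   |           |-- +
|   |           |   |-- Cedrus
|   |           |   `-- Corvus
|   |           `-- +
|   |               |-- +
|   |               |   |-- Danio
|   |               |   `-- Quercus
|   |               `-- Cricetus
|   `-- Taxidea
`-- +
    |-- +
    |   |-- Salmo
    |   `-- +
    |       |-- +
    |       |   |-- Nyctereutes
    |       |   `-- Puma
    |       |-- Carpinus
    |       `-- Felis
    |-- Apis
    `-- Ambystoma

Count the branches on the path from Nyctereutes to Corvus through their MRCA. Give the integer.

11

The MRCA of Nyctereutes and Corvus is the root of the tree.
From Nyctereutes up to that node: 5 branches. From Corvus up to the same node: 6 branches. Total: 5 + 6 = 11.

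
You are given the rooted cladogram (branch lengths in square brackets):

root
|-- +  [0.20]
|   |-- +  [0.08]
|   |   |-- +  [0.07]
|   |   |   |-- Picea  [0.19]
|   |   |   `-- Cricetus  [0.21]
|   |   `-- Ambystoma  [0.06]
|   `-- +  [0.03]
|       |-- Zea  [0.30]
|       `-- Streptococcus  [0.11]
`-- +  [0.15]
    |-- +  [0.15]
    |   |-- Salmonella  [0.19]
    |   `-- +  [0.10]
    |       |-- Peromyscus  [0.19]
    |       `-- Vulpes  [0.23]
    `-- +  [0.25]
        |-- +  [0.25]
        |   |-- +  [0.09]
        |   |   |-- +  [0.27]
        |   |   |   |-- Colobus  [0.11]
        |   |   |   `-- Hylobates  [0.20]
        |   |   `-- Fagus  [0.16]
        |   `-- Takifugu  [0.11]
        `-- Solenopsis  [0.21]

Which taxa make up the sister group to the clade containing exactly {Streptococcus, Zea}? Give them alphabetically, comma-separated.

The clade containing exactly {Streptococcus, Zea} attaches to the tree at the node subtending (((Picea,Cricetus),Ambystoma),(Zea,Streptococcus)).
The other lineage descending from that same node — the sister group — is ((Picea,Cricetus),Ambystoma); its 3 tips in alphabetical order are the answer.

Ambystoma, Cricetus, Picea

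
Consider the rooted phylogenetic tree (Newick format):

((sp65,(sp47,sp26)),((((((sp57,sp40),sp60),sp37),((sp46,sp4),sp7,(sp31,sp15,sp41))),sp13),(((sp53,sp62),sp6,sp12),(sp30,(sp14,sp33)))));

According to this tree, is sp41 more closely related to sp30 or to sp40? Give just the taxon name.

The MRCA of sp41 and sp40 subtends ((((sp57,sp40),sp60),sp37),((sp46,sp4),sp7,(sp31,sp15,sp41))) (10 taxa).
The MRCA of sp41 and sp30 subtends ((((((sp57,sp40),sp60),sp37),((sp46,sp4),sp7,(sp31,sp15,sp41))),sp13),(((sp53,sp62),sp6,sp12),(sp30,(sp14,sp33)))) (18 taxa).
The first is nested inside the second, so sp41 shares a more recent common ancestor with sp40.

sp40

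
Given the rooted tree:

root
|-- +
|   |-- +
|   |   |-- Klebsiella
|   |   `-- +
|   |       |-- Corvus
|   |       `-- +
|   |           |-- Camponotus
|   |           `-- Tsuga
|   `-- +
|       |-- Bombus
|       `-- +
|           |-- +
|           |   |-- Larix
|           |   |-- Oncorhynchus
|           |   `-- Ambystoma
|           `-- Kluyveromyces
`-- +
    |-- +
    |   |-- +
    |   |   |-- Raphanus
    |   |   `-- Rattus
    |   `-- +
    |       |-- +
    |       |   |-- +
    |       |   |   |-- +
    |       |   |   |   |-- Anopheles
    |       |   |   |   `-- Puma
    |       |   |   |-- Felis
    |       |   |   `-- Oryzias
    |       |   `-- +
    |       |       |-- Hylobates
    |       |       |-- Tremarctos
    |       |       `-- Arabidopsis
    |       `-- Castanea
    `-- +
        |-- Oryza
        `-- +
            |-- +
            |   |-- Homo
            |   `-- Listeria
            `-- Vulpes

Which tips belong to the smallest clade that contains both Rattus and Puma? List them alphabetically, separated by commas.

Tracing Rattus: it sits inside (Raphanus,Rattus).
Tracing Puma: it sits inside (Anopheles,Puma).
The smallest clade enclosing both is ((Raphanus,Rattus),((((Anopheles,Puma),Felis,Oryzias),(Hylobates,Tremarctos,Arabidopsis)),Castanea)); the answer is its 10 terminal taxa in alphabetical order.

Anopheles, Arabidopsis, Castanea, Felis, Hylobates, Oryzias, Puma, Raphanus, Rattus, Tremarctos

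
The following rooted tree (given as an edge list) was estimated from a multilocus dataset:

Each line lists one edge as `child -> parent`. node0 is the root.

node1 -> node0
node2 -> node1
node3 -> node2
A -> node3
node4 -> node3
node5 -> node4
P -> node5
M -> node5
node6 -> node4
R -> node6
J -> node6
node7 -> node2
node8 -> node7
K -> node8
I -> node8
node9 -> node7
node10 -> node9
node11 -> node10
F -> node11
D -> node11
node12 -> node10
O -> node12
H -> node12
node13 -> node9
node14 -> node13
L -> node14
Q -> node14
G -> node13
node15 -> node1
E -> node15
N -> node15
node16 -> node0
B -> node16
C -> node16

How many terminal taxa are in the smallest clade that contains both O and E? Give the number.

16

The MRCA of O and E is the node subtending (((A,((P,M),(R,J))),((K,I),(((F,D),(O,H)),((L,Q),G)))),(E,N)).
That clade contains 16 terminal taxa: A, D, E, F, G, H, I, J, K, L, M, N, O, P, Q, R.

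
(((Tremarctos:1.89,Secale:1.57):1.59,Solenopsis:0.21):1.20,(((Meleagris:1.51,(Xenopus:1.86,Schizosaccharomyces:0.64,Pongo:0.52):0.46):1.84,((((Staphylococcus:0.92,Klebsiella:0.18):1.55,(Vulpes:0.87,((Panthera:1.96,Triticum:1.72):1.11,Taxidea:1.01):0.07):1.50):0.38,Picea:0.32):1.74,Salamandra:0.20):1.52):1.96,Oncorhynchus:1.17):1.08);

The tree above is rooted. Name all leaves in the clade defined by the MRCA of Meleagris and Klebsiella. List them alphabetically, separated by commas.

Klebsiella, Meleagris, Panthera, Picea, Pongo, Salamandra, Schizosaccharomyces, Staphylococcus, Taxidea, Triticum, Vulpes, Xenopus

Tracing Meleagris: it sits inside (Meleagris,(Xenopus,Schizosaccharomyces,Pongo)).
Tracing Klebsiella: it sits inside (Staphylococcus,Klebsiella).
The smallest clade enclosing both is ((Meleagris,(Xenopus,Schizosaccharomyces,Pongo)),((((Staphylococcus,Klebsiella),(Vulpes,((Panthera,Triticum),Taxidea))),Picea),Salamandra)); the answer is its 12 terminal taxa in alphabetical order.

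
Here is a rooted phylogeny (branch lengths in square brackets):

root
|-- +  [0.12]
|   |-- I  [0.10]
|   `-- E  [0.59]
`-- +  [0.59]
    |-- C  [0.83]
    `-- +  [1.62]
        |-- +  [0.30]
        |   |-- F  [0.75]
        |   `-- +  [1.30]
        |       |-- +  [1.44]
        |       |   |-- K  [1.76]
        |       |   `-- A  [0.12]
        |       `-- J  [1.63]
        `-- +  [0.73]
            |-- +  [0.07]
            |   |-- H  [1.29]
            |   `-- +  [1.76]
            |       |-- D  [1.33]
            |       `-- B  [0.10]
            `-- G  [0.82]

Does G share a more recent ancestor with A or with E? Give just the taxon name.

A

The MRCA of G and A subtends ((F,((K,A),J)),((H,(D,B)),G)) (8 taxa).
The MRCA of G and E is the root, subtending the entire tree (11 taxa).
The first is nested inside the second, so G shares a more recent common ancestor with A.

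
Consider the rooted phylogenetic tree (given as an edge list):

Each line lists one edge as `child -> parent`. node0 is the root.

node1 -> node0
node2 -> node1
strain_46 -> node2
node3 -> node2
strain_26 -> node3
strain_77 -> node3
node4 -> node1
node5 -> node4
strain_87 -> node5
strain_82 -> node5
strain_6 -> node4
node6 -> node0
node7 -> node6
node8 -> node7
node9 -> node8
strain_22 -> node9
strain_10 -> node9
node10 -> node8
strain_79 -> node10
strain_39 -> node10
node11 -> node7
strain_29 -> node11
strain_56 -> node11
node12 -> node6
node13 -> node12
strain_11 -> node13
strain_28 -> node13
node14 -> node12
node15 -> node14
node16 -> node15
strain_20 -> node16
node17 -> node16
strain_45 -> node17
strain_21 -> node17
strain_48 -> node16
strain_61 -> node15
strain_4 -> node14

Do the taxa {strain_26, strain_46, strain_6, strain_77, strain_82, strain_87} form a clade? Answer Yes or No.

Yes

The most recent common ancestor of these taxa subtends ((strain_46,(strain_26,strain_77)),((strain_87,strain_82),strain_6)).
That clade has exactly 6 tips — every listed taxon and nothing else — so the group is monophyletic.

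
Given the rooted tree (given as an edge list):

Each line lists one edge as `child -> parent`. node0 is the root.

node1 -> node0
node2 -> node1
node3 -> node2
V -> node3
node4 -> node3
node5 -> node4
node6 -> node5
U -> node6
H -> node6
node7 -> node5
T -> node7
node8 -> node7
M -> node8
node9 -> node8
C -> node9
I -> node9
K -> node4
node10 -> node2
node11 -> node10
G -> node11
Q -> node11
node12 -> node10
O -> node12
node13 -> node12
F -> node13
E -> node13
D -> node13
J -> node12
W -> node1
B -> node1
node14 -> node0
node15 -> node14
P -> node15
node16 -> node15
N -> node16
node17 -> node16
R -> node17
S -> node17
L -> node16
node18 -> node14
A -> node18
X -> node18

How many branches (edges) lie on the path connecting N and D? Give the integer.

10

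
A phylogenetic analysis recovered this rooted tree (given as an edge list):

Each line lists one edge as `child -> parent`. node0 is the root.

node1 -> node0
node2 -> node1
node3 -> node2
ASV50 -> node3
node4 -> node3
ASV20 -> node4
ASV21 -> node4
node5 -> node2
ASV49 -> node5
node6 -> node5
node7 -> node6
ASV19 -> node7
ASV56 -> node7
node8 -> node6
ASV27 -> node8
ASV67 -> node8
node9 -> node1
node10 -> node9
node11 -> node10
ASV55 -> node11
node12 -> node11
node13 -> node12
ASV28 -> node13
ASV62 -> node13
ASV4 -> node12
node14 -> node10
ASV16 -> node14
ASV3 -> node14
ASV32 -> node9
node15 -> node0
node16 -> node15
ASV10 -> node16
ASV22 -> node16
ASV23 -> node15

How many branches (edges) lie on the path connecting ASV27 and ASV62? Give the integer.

11

The MRCA of ASV27 and ASV62 is the node subtending (((ASV50,(ASV20,ASV21)),(ASV49,((ASV19,ASV56),(ASV27,ASV67)))),(((ASV55,((ASV28,ASV62),ASV4)),(ASV16,ASV3)),ASV32)).
From ASV27 up to that node: 5 branches. From ASV62 up to the same node: 6 branches. Total: 5 + 6 = 11.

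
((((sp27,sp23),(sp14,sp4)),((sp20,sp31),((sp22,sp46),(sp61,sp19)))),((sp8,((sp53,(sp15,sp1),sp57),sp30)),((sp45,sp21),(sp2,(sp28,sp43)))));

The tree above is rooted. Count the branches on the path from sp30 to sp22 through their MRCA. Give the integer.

The MRCA of sp30 and sp22 is the root of the tree.
From sp30 up to that node: 4 branches. From sp22 up to the same node: 5 branches. Total: 4 + 5 = 9.

9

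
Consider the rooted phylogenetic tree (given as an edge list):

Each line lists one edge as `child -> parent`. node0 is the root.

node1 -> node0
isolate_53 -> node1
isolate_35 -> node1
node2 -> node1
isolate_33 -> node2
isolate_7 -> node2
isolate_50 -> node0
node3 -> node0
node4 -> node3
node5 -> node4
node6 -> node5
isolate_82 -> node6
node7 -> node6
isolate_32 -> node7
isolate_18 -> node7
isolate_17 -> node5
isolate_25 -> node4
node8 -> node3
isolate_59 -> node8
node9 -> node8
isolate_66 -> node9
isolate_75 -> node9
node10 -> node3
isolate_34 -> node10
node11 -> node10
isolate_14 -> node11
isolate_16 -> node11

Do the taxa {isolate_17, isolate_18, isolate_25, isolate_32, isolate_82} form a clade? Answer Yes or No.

Yes

The most recent common ancestor of these taxa subtends (((isolate_82,(isolate_32,isolate_18)),isolate_17),isolate_25).
That clade has exactly 5 tips — every listed taxon and nothing else — so the group is monophyletic.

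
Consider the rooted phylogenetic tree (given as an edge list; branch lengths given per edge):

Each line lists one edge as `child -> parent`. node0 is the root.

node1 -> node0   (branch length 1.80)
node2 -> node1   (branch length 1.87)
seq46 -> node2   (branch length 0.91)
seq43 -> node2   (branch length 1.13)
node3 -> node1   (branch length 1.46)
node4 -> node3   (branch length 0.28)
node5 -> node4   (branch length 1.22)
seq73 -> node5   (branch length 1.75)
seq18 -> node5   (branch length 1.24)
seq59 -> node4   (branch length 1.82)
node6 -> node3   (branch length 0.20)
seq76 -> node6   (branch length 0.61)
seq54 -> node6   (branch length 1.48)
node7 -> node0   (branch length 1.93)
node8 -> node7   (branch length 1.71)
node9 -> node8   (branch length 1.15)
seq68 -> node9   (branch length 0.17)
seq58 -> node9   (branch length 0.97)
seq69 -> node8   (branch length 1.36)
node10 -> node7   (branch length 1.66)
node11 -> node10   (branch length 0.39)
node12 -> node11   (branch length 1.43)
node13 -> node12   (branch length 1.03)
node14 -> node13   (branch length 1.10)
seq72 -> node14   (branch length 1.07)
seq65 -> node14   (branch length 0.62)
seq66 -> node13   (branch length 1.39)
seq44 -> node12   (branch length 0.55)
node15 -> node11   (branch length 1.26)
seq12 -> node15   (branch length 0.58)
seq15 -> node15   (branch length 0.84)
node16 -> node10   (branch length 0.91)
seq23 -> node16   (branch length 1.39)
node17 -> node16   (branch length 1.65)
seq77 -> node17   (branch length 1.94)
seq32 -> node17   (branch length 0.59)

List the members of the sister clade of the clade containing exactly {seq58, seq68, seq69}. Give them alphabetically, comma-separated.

The clade containing exactly {seq58, seq68, seq69} attaches to the tree at the node subtending (((seq68,seq58),seq69),(((((seq72,seq65),seq66),seq44),(seq12,seq15)),(seq23,(seq77,seq32)))).
The other lineage descending from that same node — the sister group — is (((((seq72,seq65),seq66),seq44),(seq12,seq15)),(seq23,(seq77,seq32))); its 9 tips in alphabetical order are the answer.

seq12, seq15, seq23, seq32, seq44, seq65, seq66, seq72, seq77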